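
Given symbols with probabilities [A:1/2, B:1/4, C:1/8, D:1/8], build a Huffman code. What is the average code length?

Huffman tree construction:
Combine smallest probabilities repeatedly
Resulting codes:
  A: 0 (length 1)
  B: 10 (length 2)
  C: 110 (length 3)
  D: 111 (length 3)
Average length = Σ p(s) × length(s) = 1.7500 bits


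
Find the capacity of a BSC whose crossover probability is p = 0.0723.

For BSC with error probability p:
C = 1 - H(p) where H(p) is binary entropy
H(0.0723) = -0.0723 × log₂(0.0723) - 0.9277 × log₂(0.9277)
H(p) = 0.3744
C = 1 - 0.3744 = 0.6256 bits/use


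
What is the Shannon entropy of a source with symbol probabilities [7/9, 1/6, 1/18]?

H(X) = -Σ p(x) log₂ p(x)
  -7/9 × log₂(7/9) = 0.2820
  -1/6 × log₂(1/6) = 0.4308
  -1/18 × log₂(1/18) = 0.2317
H(X) = 0.9445 bits


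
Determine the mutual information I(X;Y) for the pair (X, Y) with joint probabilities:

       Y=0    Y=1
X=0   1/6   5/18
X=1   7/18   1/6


H(X) = 0.9911, H(Y) = 0.9911, H(X,Y) = 1.9049
I(X;Y) = H(X) + H(Y) - H(X,Y) = 0.0773 bits


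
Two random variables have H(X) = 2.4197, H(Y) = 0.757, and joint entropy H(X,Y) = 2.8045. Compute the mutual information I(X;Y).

I(X;Y) = H(X) + H(Y) - H(X,Y)
I(X;Y) = 2.4197 + 0.757 - 2.8045 = 0.3722 bits


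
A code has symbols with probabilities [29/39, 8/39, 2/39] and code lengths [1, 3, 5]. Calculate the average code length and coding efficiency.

Average length L = Σ p_i × l_i = 1.6154 bits
Entropy H = 1.0064 bits
Efficiency η = H/L × 100% = 62.30%


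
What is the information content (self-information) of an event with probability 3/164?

Information content I(x) = -log₂(p(x))
I = -log₂(3/164) = -log₂(0.0183)
I = 5.7726 bits


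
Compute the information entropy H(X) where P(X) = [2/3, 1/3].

H(X) = -Σ p(x) log₂ p(x)
  -2/3 × log₂(2/3) = 0.3900
  -1/3 × log₂(1/3) = 0.5283
H(X) = 0.9183 bits


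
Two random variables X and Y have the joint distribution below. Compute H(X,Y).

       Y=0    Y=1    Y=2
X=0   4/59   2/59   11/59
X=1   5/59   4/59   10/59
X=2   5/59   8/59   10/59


H(X,Y) = -Σ p(x,y) log₂ p(x,y)
  p(0,0)=4/59: -0.0678 × log₂(0.0678) = 0.2632
  p(0,1)=2/59: -0.0339 × log₂(0.0339) = 0.1655
  p(0,2)=11/59: -0.1864 × log₂(0.1864) = 0.4518
  p(1,0)=5/59: -0.0847 × log₂(0.0847) = 0.3018
  p(1,1)=4/59: -0.0678 × log₂(0.0678) = 0.2632
  p(1,2)=10/59: -0.1695 × log₂(0.1695) = 0.4340
  p(2,0)=5/59: -0.0847 × log₂(0.0847) = 0.3018
  p(2,1)=8/59: -0.1356 × log₂(0.1356) = 0.3909
  p(2,2)=10/59: -0.1695 × log₂(0.1695) = 0.4340
H(X,Y) = 3.0062 bits


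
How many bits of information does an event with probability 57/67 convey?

Information content I(x) = -log₂(p(x))
I = -log₂(57/67) = -log₂(0.8507)
I = 0.2332 bits


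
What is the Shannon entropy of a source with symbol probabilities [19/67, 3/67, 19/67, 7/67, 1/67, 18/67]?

H(X) = -Σ p(x) log₂ p(x)
  -19/67 × log₂(19/67) = 0.5156
  -3/67 × log₂(3/67) = 0.2006
  -19/67 × log₂(19/67) = 0.5156
  -7/67 × log₂(7/67) = 0.3405
  -1/67 × log₂(1/67) = 0.0905
  -18/67 × log₂(18/67) = 0.5094
H(X) = 2.1723 bits


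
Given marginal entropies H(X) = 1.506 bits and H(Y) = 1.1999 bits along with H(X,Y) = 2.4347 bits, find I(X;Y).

I(X;Y) = H(X) + H(Y) - H(X,Y)
I(X;Y) = 1.506 + 1.1999 - 2.4347 = 0.2712 bits


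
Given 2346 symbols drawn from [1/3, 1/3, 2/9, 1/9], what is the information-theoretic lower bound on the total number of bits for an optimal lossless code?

Entropy H = 1.8911 bits/symbol
Minimum bits = H × n = 1.8911 × 2346
= 4436.43 bits


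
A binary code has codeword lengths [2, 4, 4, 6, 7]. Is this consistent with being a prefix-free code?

Kraft inequality: Σ 2^(-l_i) ≤ 1 for prefix-free code
Calculating: 2^(-2) + 2^(-4) + 2^(-4) + 2^(-6) + 2^(-7)
= 0.25 + 0.0625 + 0.0625 + 0.015625 + 0.0078125
= 0.3984
Since 0.3984 ≤ 1, prefix-free code exists


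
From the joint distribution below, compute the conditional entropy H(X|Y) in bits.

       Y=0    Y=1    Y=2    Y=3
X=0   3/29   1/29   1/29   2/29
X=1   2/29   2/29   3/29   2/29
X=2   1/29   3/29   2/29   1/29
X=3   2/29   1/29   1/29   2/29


H(X|Y) = Σ_y p(y) H(X|Y=y)
  p(Y=0) = 8/29, H(X|Y=0) = 1.9056
  p(Y=1) = 7/29, H(X|Y=1) = 1.8424
  p(Y=2) = 7/29, H(X|Y=2) = 1.8424
  p(Y=3) = 7/29, H(X|Y=3) = 1.9502
H(X|Y) = 0.2759×1.9056 + 0.2414×1.8424 + 0.2414×1.8424 + 0.2414×1.9502 = 1.8859 bits


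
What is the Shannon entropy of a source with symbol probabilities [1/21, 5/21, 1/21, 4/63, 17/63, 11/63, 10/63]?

H(X) = -Σ p(x) log₂ p(x)
  -1/21 × log₂(1/21) = 0.2092
  -5/21 × log₂(5/21) = 0.4929
  -1/21 × log₂(1/21) = 0.2092
  -4/63 × log₂(4/63) = 0.2525
  -17/63 × log₂(17/63) = 0.5100
  -11/63 × log₂(11/63) = 0.4396
  -10/63 × log₂(10/63) = 0.4215
H(X) = 2.5349 bits


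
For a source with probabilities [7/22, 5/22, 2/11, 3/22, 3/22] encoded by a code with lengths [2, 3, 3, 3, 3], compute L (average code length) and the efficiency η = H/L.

Average length L = Σ p_i × l_i = 2.6818 bits
Entropy H = 2.2426 bits
Efficiency η = H/L × 100% = 83.62%


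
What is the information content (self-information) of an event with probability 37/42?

Information content I(x) = -log₂(p(x))
I = -log₂(37/42) = -log₂(0.8810)
I = 0.1829 bits


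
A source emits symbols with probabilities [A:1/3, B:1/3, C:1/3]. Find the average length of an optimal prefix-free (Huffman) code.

Huffman tree construction:
Combine smallest probabilities repeatedly
Resulting codes:
  A: 10 (length 2)
  B: 11 (length 2)
  C: 0 (length 1)
Average length = Σ p(s) × length(s) = 1.6667 bits


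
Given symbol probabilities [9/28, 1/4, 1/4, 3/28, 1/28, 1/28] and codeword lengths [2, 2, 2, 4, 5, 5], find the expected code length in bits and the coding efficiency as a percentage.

Average length L = Σ p_i × l_i = 2.4286 bits
Entropy H = 2.2150 bits
Efficiency η = H/L × 100% = 91.20%


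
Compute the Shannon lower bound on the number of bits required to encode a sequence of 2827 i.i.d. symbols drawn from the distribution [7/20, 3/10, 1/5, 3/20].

Entropy H = 1.9261 bits/symbol
Minimum bits = H × n = 1.9261 × 2827
= 5445.14 bits


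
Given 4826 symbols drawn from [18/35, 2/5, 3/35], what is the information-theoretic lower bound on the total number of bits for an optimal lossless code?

Entropy H = 1.3260 bits/symbol
Minimum bits = H × n = 1.3260 × 4826
= 6399.06 bits


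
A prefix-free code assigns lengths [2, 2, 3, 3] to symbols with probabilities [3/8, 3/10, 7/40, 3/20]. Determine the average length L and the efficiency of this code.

Average length L = Σ p_i × l_i = 2.3250 bits
Entropy H = 1.9023 bits
Efficiency η = H/L × 100% = 81.82%


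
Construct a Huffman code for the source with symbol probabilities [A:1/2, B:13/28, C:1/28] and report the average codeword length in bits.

Huffman tree construction:
Combine smallest probabilities repeatedly
Resulting codes:
  A: 0 (length 1)
  B: 11 (length 2)
  C: 10 (length 2)
Average length = Σ p(s) × length(s) = 1.5000 bits


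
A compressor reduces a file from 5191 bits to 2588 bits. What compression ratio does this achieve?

Compression ratio = Original / Compressed
= 5191 / 2588 = 2.01:1


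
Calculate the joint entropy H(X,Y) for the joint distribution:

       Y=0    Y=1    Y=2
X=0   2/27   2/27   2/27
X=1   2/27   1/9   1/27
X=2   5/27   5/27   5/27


H(X,Y) = -Σ p(x,y) log₂ p(x,y)
  p(0,0)=2/27: -0.0741 × log₂(0.0741) = 0.2781
  p(0,1)=2/27: -0.0741 × log₂(0.0741) = 0.2781
  p(0,2)=2/27: -0.0741 × log₂(0.0741) = 0.2781
  p(1,0)=2/27: -0.0741 × log₂(0.0741) = 0.2781
  p(1,1)=1/9: -0.1111 × log₂(0.1111) = 0.3522
  p(1,2)=1/27: -0.0370 × log₂(0.0370) = 0.1761
  p(2,0)=5/27: -0.1852 × log₂(0.1852) = 0.4505
  p(2,1)=5/27: -0.1852 × log₂(0.1852) = 0.4505
  p(2,2)=5/27: -0.1852 × log₂(0.1852) = 0.4505
H(X,Y) = 2.9925 bits


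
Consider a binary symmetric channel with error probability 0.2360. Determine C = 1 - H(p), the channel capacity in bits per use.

For BSC with error probability p:
C = 1 - H(p) where H(p) is binary entropy
H(0.2360) = -0.2360 × log₂(0.2360) - 0.7640 × log₂(0.7640)
H(p) = 0.7883
C = 1 - 0.7883 = 0.2117 bits/use


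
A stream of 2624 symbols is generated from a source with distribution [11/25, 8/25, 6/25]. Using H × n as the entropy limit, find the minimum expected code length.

Entropy H = 1.5413 bits/symbol
Minimum bits = H × n = 1.5413 × 2624
= 4044.41 bits


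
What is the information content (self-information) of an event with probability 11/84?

Information content I(x) = -log₂(p(x))
I = -log₂(11/84) = -log₂(0.1310)
I = 2.9329 bits


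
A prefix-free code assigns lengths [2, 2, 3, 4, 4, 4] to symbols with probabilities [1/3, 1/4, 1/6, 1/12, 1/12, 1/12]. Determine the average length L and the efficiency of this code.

Average length L = Σ p_i × l_i = 2.6667 bits
Entropy H = 2.3554 bits
Efficiency η = H/L × 100% = 88.33%


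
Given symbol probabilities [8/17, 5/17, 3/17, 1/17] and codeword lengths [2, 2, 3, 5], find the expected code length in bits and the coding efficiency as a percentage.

Average length L = Σ p_i × l_i = 2.3529 bits
Entropy H = 1.7131 bits
Efficiency η = H/L × 100% = 72.81%


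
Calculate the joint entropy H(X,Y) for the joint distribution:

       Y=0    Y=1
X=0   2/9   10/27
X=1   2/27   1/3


H(X,Y) = -Σ p(x,y) log₂ p(x,y)
  p(0,0)=2/9: -0.2222 × log₂(0.2222) = 0.4822
  p(0,1)=10/27: -0.3704 × log₂(0.3704) = 0.5307
  p(1,0)=2/27: -0.0741 × log₂(0.0741) = 0.2781
  p(1,1)=1/3: -0.3333 × log₂(0.3333) = 0.5283
H(X,Y) = 1.8194 bits


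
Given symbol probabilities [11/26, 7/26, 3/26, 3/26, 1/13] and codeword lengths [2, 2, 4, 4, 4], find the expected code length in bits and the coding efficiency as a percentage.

Average length L = Σ p_i × l_i = 2.6154 bits
Entropy H = 2.0383 bits
Efficiency η = H/L × 100% = 77.94%


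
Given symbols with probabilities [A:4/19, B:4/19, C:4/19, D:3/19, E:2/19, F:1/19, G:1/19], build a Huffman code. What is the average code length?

Huffman tree construction:
Combine smallest probabilities repeatedly
Resulting codes:
  A: 111 (length 3)
  B: 00 (length 2)
  C: 01 (length 2)
  D: 110 (length 3)
  E: 100 (length 3)
  F: 1010 (length 4)
  G: 1011 (length 4)
Average length = Σ p(s) × length(s) = 2.6842 bits


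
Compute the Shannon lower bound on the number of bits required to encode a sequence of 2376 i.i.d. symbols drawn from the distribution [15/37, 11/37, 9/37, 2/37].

Entropy H = 1.7720 bits/symbol
Minimum bits = H × n = 1.7720 × 2376
= 4210.23 bits


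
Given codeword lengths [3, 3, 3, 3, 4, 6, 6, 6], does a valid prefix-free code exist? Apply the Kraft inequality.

Kraft inequality: Σ 2^(-l_i) ≤ 1 for prefix-free code
Calculating: 2^(-3) + 2^(-3) + 2^(-3) + 2^(-3) + 2^(-4) + 2^(-6) + 2^(-6) + 2^(-6)
= 0.125 + 0.125 + 0.125 + 0.125 + 0.0625 + 0.015625 + 0.015625 + 0.015625
= 0.6094
Since 0.6094 ≤ 1, prefix-free code exists


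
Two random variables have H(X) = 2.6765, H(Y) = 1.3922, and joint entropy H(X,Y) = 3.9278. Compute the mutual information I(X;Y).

I(X;Y) = H(X) + H(Y) - H(X,Y)
I(X;Y) = 2.6765 + 1.3922 - 3.9278 = 0.1409 bits


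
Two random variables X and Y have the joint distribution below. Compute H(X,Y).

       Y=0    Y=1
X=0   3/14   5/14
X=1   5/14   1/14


H(X,Y) = -Σ p(x,y) log₂ p(x,y)
  p(0,0)=3/14: -0.2143 × log₂(0.2143) = 0.4762
  p(0,1)=5/14: -0.3571 × log₂(0.3571) = 0.5305
  p(1,0)=5/14: -0.3571 × log₂(0.3571) = 0.5305
  p(1,1)=1/14: -0.0714 × log₂(0.0714) = 0.2720
H(X,Y) = 1.8092 bits


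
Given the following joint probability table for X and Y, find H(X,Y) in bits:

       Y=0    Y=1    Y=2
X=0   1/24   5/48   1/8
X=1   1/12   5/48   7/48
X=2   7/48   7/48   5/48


H(X,Y) = -Σ p(x,y) log₂ p(x,y)
  p(0,0)=1/24: -0.0417 × log₂(0.0417) = 0.1910
  p(0,1)=5/48: -0.1042 × log₂(0.1042) = 0.3399
  p(0,2)=1/8: -0.1250 × log₂(0.1250) = 0.3750
  p(1,0)=1/12: -0.0833 × log₂(0.0833) = 0.2987
  p(1,1)=5/48: -0.1042 × log₂(0.1042) = 0.3399
  p(1,2)=7/48: -0.1458 × log₂(0.1458) = 0.4051
  p(2,0)=7/48: -0.1458 × log₂(0.1458) = 0.4051
  p(2,1)=7/48: -0.1458 × log₂(0.1458) = 0.4051
  p(2,2)=5/48: -0.1042 × log₂(0.1042) = 0.3399
H(X,Y) = 3.0997 bits


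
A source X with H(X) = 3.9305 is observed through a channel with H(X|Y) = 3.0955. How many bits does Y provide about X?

I(X;Y) = H(X) - H(X|Y)
I(X;Y) = 3.9305 - 3.0955 = 0.835 bits


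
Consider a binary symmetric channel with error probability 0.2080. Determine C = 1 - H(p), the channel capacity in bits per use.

For BSC with error probability p:
C = 1 - H(p) where H(p) is binary entropy
H(0.2080) = -0.2080 × log₂(0.2080) - 0.7920 × log₂(0.7920)
H(p) = 0.7376
C = 1 - 0.7376 = 0.2624 bits/use


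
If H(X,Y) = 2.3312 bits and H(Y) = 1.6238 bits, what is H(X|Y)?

Chain rule: H(X,Y) = H(X|Y) + H(Y)
H(X|Y) = H(X,Y) - H(Y) = 2.3312 - 1.6238 = 0.7074 bits


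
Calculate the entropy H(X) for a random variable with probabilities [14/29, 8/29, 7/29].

H(X) = -Σ p(x) log₂ p(x)
  -14/29 × log₂(14/29) = 0.5072
  -8/29 × log₂(8/29) = 0.5125
  -7/29 × log₂(7/29) = 0.4950
H(X) = 1.5147 bits


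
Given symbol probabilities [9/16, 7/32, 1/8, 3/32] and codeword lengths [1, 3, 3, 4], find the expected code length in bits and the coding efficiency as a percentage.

Average length L = Σ p_i × l_i = 1.9688 bits
Entropy H = 1.6417 bits
Efficiency η = H/L × 100% = 83.39%


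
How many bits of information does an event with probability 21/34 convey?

Information content I(x) = -log₂(p(x))
I = -log₂(21/34) = -log₂(0.6176)
I = 0.6951 bits


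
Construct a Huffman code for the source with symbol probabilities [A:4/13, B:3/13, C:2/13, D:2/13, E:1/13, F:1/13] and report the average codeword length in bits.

Huffman tree construction:
Combine smallest probabilities repeatedly
Resulting codes:
  A: 10 (length 2)
  B: 01 (length 2)
  C: 110 (length 3)
  D: 111 (length 3)
  E: 000 (length 3)
  F: 001 (length 3)
Average length = Σ p(s) × length(s) = 2.4615 bits


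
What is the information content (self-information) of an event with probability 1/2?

Information content I(x) = -log₂(p(x))
I = -log₂(1/2) = -log₂(0.5000)
I = 1.0000 bits


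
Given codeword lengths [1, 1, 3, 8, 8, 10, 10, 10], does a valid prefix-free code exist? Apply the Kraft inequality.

Kraft inequality: Σ 2^(-l_i) ≤ 1 for prefix-free code
Calculating: 2^(-1) + 2^(-1) + 2^(-3) + 2^(-8) + 2^(-8) + 2^(-10) + 2^(-10) + 2^(-10)
= 0.5 + 0.5 + 0.125 + 0.00390625 + 0.00390625 + 0.0009765625 + 0.0009765625 + 0.0009765625
= 1.1357
Since 1.1357 > 1, prefix-free code does not exist


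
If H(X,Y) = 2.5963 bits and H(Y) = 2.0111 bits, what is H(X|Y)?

Chain rule: H(X,Y) = H(X|Y) + H(Y)
H(X|Y) = H(X,Y) - H(Y) = 2.5963 - 2.0111 = 0.5852 bits


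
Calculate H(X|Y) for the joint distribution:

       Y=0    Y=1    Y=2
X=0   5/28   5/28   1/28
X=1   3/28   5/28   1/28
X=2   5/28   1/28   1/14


H(X|Y) = Σ_y p(y) H(X|Y=y)
  p(Y=0) = 13/28, H(X|Y=0) = 1.5486
  p(Y=1) = 11/28, H(X|Y=1) = 1.3486
  p(Y=2) = 1/7, H(X|Y=2) = 1.5000
H(X|Y) = 0.4643×1.5486 + 0.3929×1.3486 + 0.1429×1.5000 = 1.4631 bits


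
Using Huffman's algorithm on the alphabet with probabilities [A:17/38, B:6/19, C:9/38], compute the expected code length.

Huffman tree construction:
Combine smallest probabilities repeatedly
Resulting codes:
  A: 0 (length 1)
  B: 11 (length 2)
  C: 10 (length 2)
Average length = Σ p(s) × length(s) = 1.5526 bits


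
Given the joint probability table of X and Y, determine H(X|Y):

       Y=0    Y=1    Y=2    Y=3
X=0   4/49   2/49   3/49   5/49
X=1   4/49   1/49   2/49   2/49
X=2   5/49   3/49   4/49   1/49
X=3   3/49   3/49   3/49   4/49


H(X|Y) = Σ_y p(y) H(X|Y=y)
  p(Y=0) = 16/49, H(X|Y=0) = 1.9772
  p(Y=1) = 9/49, H(X|Y=1) = 1.8911
  p(Y=2) = 12/49, H(X|Y=2) = 1.9591
  p(Y=3) = 12/49, H(X|Y=3) = 1.7842
H(X|Y) = 0.3265×1.9772 + 0.1837×1.8911 + 0.2449×1.9591 + 0.2449×1.7842 = 1.9097 bits


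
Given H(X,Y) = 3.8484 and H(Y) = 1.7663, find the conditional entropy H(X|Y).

Chain rule: H(X,Y) = H(X|Y) + H(Y)
H(X|Y) = H(X,Y) - H(Y) = 3.8484 - 1.7663 = 2.0821 bits


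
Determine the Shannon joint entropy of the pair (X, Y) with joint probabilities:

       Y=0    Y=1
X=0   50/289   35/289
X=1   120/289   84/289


H(X,Y) = -Σ p(x,y) log₂ p(x,y)
  p(0,0)=50/289: -0.1730 × log₂(0.1730) = 0.4379
  p(0,1)=35/289: -0.1211 × log₂(0.1211) = 0.3688
  p(1,0)=120/289: -0.4152 × log₂(0.4152) = 0.5265
  p(1,1)=84/289: -0.2907 × log₂(0.2907) = 0.5181
H(X,Y) = 1.8514 bits


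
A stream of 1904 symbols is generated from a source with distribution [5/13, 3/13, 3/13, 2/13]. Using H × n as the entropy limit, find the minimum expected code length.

Entropy H = 1.9220 bits/symbol
Minimum bits = H × n = 1.9220 × 1904
= 3659.53 bits


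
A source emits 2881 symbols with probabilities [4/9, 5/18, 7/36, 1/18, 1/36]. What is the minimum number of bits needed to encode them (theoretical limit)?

Entropy H = 1.8680 bits/symbol
Minimum bits = H × n = 1.8680 × 2881
= 5381.59 bits


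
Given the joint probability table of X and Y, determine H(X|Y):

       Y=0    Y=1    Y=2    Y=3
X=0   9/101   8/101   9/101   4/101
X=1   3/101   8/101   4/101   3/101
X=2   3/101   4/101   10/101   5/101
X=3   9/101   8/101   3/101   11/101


H(X|Y) = Σ_y p(y) H(X|Y=y)
  p(Y=0) = 24/101, H(X|Y=0) = 1.8113
  p(Y=1) = 28/101, H(X|Y=1) = 1.9502
  p(Y=2) = 26/101, H(X|Y=2) = 1.8349
  p(Y=3) = 23/101, H(X|Y=3) = 1.8097
H(X|Y) = 0.2376×1.8113 + 0.2772×1.9502 + 0.2574×1.8349 + 0.2277×1.8097 = 1.8555 bits


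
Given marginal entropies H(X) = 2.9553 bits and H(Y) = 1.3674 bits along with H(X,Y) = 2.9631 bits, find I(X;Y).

I(X;Y) = H(X) + H(Y) - H(X,Y)
I(X;Y) = 2.9553 + 1.3674 - 2.9631 = 1.3596 bits


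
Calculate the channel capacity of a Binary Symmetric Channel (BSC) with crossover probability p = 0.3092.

For BSC with error probability p:
C = 1 - H(p) where H(p) is binary entropy
H(0.3092) = -0.3092 × log₂(0.3092) - 0.6908 × log₂(0.6908)
H(p) = 0.8922
C = 1 - 0.8922 = 0.1078 bits/use


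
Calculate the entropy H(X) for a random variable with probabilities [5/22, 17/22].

H(X) = -Σ p(x) log₂ p(x)
  -5/22 × log₂(5/22) = 0.4858
  -17/22 × log₂(17/22) = 0.2874
H(X) = 0.7732 bits


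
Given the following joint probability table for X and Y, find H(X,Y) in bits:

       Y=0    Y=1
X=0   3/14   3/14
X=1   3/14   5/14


H(X,Y) = -Σ p(x,y) log₂ p(x,y)
  p(0,0)=3/14: -0.2143 × log₂(0.2143) = 0.4762
  p(0,1)=3/14: -0.2143 × log₂(0.2143) = 0.4762
  p(1,0)=3/14: -0.2143 × log₂(0.2143) = 0.4762
  p(1,1)=5/14: -0.3571 × log₂(0.3571) = 0.5305
H(X,Y) = 1.9592 bits


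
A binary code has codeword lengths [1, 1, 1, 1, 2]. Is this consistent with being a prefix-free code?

Kraft inequality: Σ 2^(-l_i) ≤ 1 for prefix-free code
Calculating: 2^(-1) + 2^(-1) + 2^(-1) + 2^(-1) + 2^(-2)
= 0.5 + 0.5 + 0.5 + 0.5 + 0.25
= 2.2500
Since 2.2500 > 1, prefix-free code does not exist


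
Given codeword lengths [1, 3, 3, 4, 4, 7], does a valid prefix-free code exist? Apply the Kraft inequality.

Kraft inequality: Σ 2^(-l_i) ≤ 1 for prefix-free code
Calculating: 2^(-1) + 2^(-3) + 2^(-3) + 2^(-4) + 2^(-4) + 2^(-7)
= 0.5 + 0.125 + 0.125 + 0.0625 + 0.0625 + 0.0078125
= 0.8828
Since 0.8828 ≤ 1, prefix-free code exists


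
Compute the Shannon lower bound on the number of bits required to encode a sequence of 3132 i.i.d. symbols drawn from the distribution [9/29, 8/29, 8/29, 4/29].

Entropy H = 1.9432 bits/symbol
Minimum bits = H × n = 1.9432 × 3132
= 6086.03 bits


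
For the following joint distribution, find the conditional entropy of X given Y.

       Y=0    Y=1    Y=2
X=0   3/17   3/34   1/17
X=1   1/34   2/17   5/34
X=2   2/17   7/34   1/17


H(X|Y) = Σ_y p(y) H(X|Y=y)
  p(Y=0) = 11/34, H(X|Y=0) = 1.3222
  p(Y=1) = 7/17, H(X|Y=1) = 1.4926
  p(Y=2) = 9/34, H(X|Y=2) = 1.4355
H(X|Y) = 0.3235×1.3222 + 0.4118×1.4926 + 0.2647×1.4355 = 1.4224 bits


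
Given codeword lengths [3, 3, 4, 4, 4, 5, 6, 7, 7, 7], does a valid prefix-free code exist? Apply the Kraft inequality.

Kraft inequality: Σ 2^(-l_i) ≤ 1 for prefix-free code
Calculating: 2^(-3) + 2^(-3) + 2^(-4) + 2^(-4) + 2^(-4) + 2^(-5) + 2^(-6) + 2^(-7) + 2^(-7) + 2^(-7)
= 0.125 + 0.125 + 0.0625 + 0.0625 + 0.0625 + 0.03125 + 0.015625 + 0.0078125 + 0.0078125 + 0.0078125
= 0.5078
Since 0.5078 ≤ 1, prefix-free code exists


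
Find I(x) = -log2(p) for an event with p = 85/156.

Information content I(x) = -log₂(p(x))
I = -log₂(85/156) = -log₂(0.5449)
I = 0.8760 bits


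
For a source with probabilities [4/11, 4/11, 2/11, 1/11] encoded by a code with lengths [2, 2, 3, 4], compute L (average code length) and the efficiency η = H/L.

Average length L = Σ p_i × l_i = 2.3636 bits
Entropy H = 1.8231 bits
Efficiency η = H/L × 100% = 77.13%


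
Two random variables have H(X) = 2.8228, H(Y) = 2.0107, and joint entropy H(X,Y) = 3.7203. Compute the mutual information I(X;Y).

I(X;Y) = H(X) + H(Y) - H(X,Y)
I(X;Y) = 2.8228 + 2.0107 - 3.7203 = 1.1132 bits


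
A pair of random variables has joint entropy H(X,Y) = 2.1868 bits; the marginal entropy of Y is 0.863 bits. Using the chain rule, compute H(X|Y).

Chain rule: H(X,Y) = H(X|Y) + H(Y)
H(X|Y) = H(X,Y) - H(Y) = 2.1868 - 0.863 = 1.3238 bits


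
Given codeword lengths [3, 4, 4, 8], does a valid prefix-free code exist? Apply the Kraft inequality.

Kraft inequality: Σ 2^(-l_i) ≤ 1 for prefix-free code
Calculating: 2^(-3) + 2^(-4) + 2^(-4) + 2^(-8)
= 0.125 + 0.0625 + 0.0625 + 0.00390625
= 0.2539
Since 0.2539 ≤ 1, prefix-free code exists


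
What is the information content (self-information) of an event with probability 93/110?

Information content I(x) = -log₂(p(x))
I = -log₂(93/110) = -log₂(0.8455)
I = 0.2422 bits


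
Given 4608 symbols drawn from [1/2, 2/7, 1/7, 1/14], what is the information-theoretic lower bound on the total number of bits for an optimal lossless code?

Entropy H = 1.6894 bits/symbol
Minimum bits = H × n = 1.6894 × 4608
= 7784.72 bits


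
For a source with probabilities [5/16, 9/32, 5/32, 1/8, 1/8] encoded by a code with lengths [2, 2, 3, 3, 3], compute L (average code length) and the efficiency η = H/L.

Average length L = Σ p_i × l_i = 2.4062 bits
Entropy H = 2.2076 bits
Efficiency η = H/L × 100% = 91.74%


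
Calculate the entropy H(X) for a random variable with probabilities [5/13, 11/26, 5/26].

H(X) = -Σ p(x) log₂ p(x)
  -5/13 × log₂(5/13) = 0.5302
  -11/26 × log₂(11/26) = 0.5250
  -5/26 × log₂(5/26) = 0.4574
H(X) = 1.5126 bits


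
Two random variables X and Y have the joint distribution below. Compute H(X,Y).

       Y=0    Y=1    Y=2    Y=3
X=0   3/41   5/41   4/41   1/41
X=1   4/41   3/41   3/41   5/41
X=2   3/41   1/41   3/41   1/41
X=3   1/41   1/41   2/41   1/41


H(X,Y) = -Σ p(x,y) log₂ p(x,y)
  p(0,0)=3/41: -0.0732 × log₂(0.0732) = 0.2760
  p(0,1)=5/41: -0.1220 × log₂(0.1220) = 0.3702
  p(0,2)=4/41: -0.0976 × log₂(0.0976) = 0.3276
  p(0,3)=1/41: -0.0244 × log₂(0.0244) = 0.1307
  p(1,0)=4/41: -0.0976 × log₂(0.0976) = 0.3276
  p(1,1)=3/41: -0.0732 × log₂(0.0732) = 0.2760
  p(1,2)=3/41: -0.0732 × log₂(0.0732) = 0.2760
  p(1,3)=5/41: -0.1220 × log₂(0.1220) = 0.3702
  p(2,0)=3/41: -0.0732 × log₂(0.0732) = 0.2760
  p(2,1)=1/41: -0.0244 × log₂(0.0244) = 0.1307
  p(2,2)=3/41: -0.0732 × log₂(0.0732) = 0.2760
  p(2,3)=1/41: -0.0244 × log₂(0.0244) = 0.1307
  p(3,0)=1/41: -0.0244 × log₂(0.0244) = 0.1307
  p(3,1)=1/41: -0.0244 × log₂(0.0244) = 0.1307
  p(3,2)=2/41: -0.0488 × log₂(0.0488) = 0.2126
  p(3,3)=1/41: -0.0244 × log₂(0.0244) = 0.1307
H(X,Y) = 3.7723 bits


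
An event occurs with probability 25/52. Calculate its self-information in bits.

Information content I(x) = -log₂(p(x))
I = -log₂(25/52) = -log₂(0.4808)
I = 1.0566 bits


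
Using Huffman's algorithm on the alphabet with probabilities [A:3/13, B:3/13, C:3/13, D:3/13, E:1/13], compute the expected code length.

Huffman tree construction:
Combine smallest probabilities repeatedly
Resulting codes:
  A: 111 (length 3)
  B: 00 (length 2)
  C: 01 (length 2)
  D: 10 (length 2)
  E: 110 (length 3)
Average length = Σ p(s) × length(s) = 2.3077 bits


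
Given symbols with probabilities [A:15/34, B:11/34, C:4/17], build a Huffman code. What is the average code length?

Huffman tree construction:
Combine smallest probabilities repeatedly
Resulting codes:
  A: 0 (length 1)
  B: 11 (length 2)
  C: 10 (length 2)
Average length = Σ p(s) × length(s) = 1.5588 bits


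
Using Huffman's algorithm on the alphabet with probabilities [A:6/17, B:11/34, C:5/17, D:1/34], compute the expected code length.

Huffman tree construction:
Combine smallest probabilities repeatedly
Resulting codes:
  A: 0 (length 1)
  B: 10 (length 2)
  C: 111 (length 3)
  D: 110 (length 3)
Average length = Σ p(s) × length(s) = 1.9706 bits


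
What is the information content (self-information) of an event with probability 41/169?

Information content I(x) = -log₂(p(x))
I = -log₂(41/169) = -log₂(0.2426)
I = 2.0433 bits


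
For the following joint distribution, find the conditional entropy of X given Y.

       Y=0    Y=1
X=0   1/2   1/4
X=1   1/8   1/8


H(X|Y) = Σ_y p(y) H(X|Y=y)
  p(Y=0) = 5/8, H(X|Y=0) = 0.7219
  p(Y=1) = 3/8, H(X|Y=1) = 0.9183
H(X|Y) = 0.6250×0.7219 + 0.3750×0.9183 = 0.7956 bits


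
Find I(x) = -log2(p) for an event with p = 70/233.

Information content I(x) = -log₂(p(x))
I = -log₂(70/233) = -log₂(0.3004)
I = 1.7349 bits


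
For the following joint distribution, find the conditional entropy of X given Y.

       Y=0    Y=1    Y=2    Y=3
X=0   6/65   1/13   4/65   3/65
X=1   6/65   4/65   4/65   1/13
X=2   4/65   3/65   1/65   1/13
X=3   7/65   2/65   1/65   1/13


H(X|Y) = Σ_y p(y) H(X|Y=y)
  p(Y=0) = 23/65, H(X|Y=0) = 1.9726
  p(Y=1) = 14/65, H(X|Y=1) = 1.9242
  p(Y=2) = 2/13, H(X|Y=2) = 1.7219
  p(Y=3) = 18/65, H(X|Y=3) = 1.9708
H(X|Y) = 0.3538×1.9726 + 0.2154×1.9242 + 0.1538×1.7219 + 0.2769×1.9708 = 1.9231 bits


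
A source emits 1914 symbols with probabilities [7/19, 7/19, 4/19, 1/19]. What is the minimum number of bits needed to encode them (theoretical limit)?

Entropy H = 1.7583 bits/symbol
Minimum bits = H × n = 1.7583 × 1914
= 3365.38 bits


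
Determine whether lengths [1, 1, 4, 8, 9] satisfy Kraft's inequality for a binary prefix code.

Kraft inequality: Σ 2^(-l_i) ≤ 1 for prefix-free code
Calculating: 2^(-1) + 2^(-1) + 2^(-4) + 2^(-8) + 2^(-9)
= 0.5 + 0.5 + 0.0625 + 0.00390625 + 0.001953125
= 1.0684
Since 1.0684 > 1, prefix-free code does not exist


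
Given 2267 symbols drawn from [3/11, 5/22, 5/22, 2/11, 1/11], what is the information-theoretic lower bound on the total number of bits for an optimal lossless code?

Entropy H = 2.2445 bits/symbol
Minimum bits = H × n = 2.2445 × 2267
= 5088.22 bits


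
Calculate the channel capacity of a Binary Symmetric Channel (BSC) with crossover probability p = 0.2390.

For BSC with error probability p:
C = 1 - H(p) where H(p) is binary entropy
H(0.2390) = -0.2390 × log₂(0.2390) - 0.7610 × log₂(0.7610)
H(p) = 0.7934
C = 1 - 0.7934 = 0.2066 bits/use


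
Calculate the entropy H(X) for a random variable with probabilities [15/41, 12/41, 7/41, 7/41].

H(X) = -Σ p(x) log₂ p(x)
  -15/41 × log₂(15/41) = 0.5307
  -12/41 × log₂(12/41) = 0.5188
  -7/41 × log₂(7/41) = 0.4354
  -7/41 × log₂(7/41) = 0.4354
H(X) = 1.9203 bits


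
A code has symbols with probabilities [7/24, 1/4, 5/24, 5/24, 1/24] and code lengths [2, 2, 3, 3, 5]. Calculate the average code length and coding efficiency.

Average length L = Σ p_i × l_i = 2.5417 bits
Entropy H = 2.1524 bits
Efficiency η = H/L × 100% = 84.69%


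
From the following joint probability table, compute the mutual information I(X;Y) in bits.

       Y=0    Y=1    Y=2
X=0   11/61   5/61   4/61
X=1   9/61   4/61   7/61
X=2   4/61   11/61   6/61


H(X) = 1.5846, H(Y) = 1.5707, H(X,Y) = 3.0552
I(X;Y) = H(X) + H(Y) - H(X,Y) = 0.1000 bits


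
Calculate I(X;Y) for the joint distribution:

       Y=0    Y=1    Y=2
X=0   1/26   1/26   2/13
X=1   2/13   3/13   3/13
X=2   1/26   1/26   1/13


H(X) = 1.3347, H(Y) = 1.5262, H(X,Y) = 2.8151
I(X;Y) = H(X) + H(Y) - H(X,Y) = 0.0458 bits


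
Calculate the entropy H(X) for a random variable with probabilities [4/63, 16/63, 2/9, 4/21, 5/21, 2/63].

H(X) = -Σ p(x) log₂ p(x)
  -4/63 × log₂(4/63) = 0.2525
  -16/63 × log₂(16/63) = 0.5022
  -2/9 × log₂(2/9) = 0.4822
  -4/21 × log₂(4/21) = 0.4557
  -5/21 × log₂(5/21) = 0.4929
  -2/63 × log₂(2/63) = 0.1580
H(X) = 2.3435 bits


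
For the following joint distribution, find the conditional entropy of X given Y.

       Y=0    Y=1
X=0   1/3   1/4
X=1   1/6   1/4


H(X|Y) = Σ_y p(y) H(X|Y=y)
  p(Y=0) = 1/2, H(X|Y=0) = 0.9183
  p(Y=1) = 1/2, H(X|Y=1) = 1.0000
H(X|Y) = 0.5000×0.9183 + 0.5000×1.0000 = 0.9591 bits


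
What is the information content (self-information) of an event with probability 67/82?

Information content I(x) = -log₂(p(x))
I = -log₂(67/82) = -log₂(0.8171)
I = 0.2915 bits


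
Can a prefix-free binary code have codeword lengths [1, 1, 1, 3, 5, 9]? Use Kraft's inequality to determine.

Kraft inequality: Σ 2^(-l_i) ≤ 1 for prefix-free code
Calculating: 2^(-1) + 2^(-1) + 2^(-1) + 2^(-3) + 2^(-5) + 2^(-9)
= 0.5 + 0.5 + 0.5 + 0.125 + 0.03125 + 0.001953125
= 1.6582
Since 1.6582 > 1, prefix-free code does not exist


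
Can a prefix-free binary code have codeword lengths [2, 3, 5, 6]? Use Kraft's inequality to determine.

Kraft inequality: Σ 2^(-l_i) ≤ 1 for prefix-free code
Calculating: 2^(-2) + 2^(-3) + 2^(-5) + 2^(-6)
= 0.25 + 0.125 + 0.03125 + 0.015625
= 0.4219
Since 0.4219 ≤ 1, prefix-free code exists


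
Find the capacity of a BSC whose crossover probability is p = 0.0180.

For BSC with error probability p:
C = 1 - H(p) where H(p) is binary entropy
H(0.0180) = -0.0180 × log₂(0.0180) - 0.9820 × log₂(0.9820)
H(p) = 0.1301
C = 1 - 0.1301 = 0.8699 bits/use


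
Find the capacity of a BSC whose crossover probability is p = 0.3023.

For BSC with error probability p:
C = 1 - H(p) where H(p) is binary entropy
H(0.3023) = -0.3023 × log₂(0.3023) - 0.6977 × log₂(0.6977)
H(p) = 0.8841
C = 1 - 0.8841 = 0.1159 bits/use


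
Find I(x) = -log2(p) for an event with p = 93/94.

Information content I(x) = -log₂(p(x))
I = -log₂(93/94) = -log₂(0.9894)
I = 0.0154 bits


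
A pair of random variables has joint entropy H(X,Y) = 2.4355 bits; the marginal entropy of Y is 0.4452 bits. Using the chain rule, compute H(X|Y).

Chain rule: H(X,Y) = H(X|Y) + H(Y)
H(X|Y) = H(X,Y) - H(Y) = 2.4355 - 0.4452 = 1.9903 bits


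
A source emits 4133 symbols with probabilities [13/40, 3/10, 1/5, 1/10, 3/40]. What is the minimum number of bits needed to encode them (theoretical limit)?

Entropy H = 2.1249 bits/symbol
Minimum bits = H × n = 2.1249 × 4133
= 8782.31 bits


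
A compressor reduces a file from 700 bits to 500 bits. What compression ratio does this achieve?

Compression ratio = Original / Compressed
= 700 / 500 = 1.40:1


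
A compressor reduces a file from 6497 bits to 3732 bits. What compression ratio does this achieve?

Compression ratio = Original / Compressed
= 6497 / 3732 = 1.74:1


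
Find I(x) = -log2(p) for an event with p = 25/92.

Information content I(x) = -log₂(p(x))
I = -log₂(25/92) = -log₂(0.2717)
I = 1.8797 bits


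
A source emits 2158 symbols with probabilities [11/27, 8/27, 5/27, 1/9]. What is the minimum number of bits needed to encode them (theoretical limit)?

Entropy H = 1.8505 bits/symbol
Minimum bits = H × n = 1.8505 × 2158
= 3993.39 bits


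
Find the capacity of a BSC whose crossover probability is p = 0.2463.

For BSC with error probability p:
C = 1 - H(p) where H(p) is binary entropy
H(0.2463) = -0.2463 × log₂(0.2463) - 0.7537 × log₂(0.7537)
H(p) = 0.8054
C = 1 - 0.8054 = 0.1946 bits/use


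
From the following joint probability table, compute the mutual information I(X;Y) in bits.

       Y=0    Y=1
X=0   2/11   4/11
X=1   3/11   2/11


H(X) = 0.9940, H(Y) = 0.9940, H(X,Y) = 1.9363
I(X;Y) = H(X) + H(Y) - H(X,Y) = 0.0518 bits


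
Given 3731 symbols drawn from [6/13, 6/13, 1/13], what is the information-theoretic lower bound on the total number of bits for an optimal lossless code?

Entropy H = 1.3143 bits/symbol
Minimum bits = H × n = 1.3143 × 3731
= 4903.73 bits


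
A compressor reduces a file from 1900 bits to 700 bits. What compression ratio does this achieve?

Compression ratio = Original / Compressed
= 1900 / 700 = 2.71:1


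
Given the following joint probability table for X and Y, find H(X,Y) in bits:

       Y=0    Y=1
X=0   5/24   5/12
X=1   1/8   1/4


H(X,Y) = -Σ p(x,y) log₂ p(x,y)
  p(0,0)=5/24: -0.2083 × log₂(0.2083) = 0.4715
  p(0,1)=5/12: -0.4167 × log₂(0.4167) = 0.5263
  p(1,0)=1/8: -0.1250 × log₂(0.1250) = 0.3750
  p(1,1)=1/4: -0.2500 × log₂(0.2500) = 0.5000
H(X,Y) = 1.8727 bits


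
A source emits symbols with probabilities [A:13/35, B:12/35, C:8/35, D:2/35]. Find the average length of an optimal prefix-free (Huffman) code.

Huffman tree construction:
Combine smallest probabilities repeatedly
Resulting codes:
  A: 0 (length 1)
  B: 11 (length 2)
  C: 101 (length 3)
  D: 100 (length 3)
Average length = Σ p(s) × length(s) = 1.9143 bits


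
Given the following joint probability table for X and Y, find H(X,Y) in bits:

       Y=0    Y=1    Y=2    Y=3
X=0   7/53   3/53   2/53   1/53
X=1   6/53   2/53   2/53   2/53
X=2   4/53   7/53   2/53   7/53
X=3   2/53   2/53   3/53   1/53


H(X,Y) = -Σ p(x,y) log₂ p(x,y)
  p(0,0)=7/53: -0.1321 × log₂(0.1321) = 0.3857
  p(0,1)=3/53: -0.0566 × log₂(0.0566) = 0.2345
  p(0,2)=2/53: -0.0377 × log₂(0.0377) = 0.1784
  p(0,3)=1/53: -0.0189 × log₂(0.0189) = 0.1081
  p(1,0)=6/53: -0.1132 × log₂(0.1132) = 0.3558
  p(1,1)=2/53: -0.0377 × log₂(0.0377) = 0.1784
  p(1,2)=2/53: -0.0377 × log₂(0.0377) = 0.1784
  p(1,3)=2/53: -0.0377 × log₂(0.0377) = 0.1784
  p(2,0)=4/53: -0.0755 × log₂(0.0755) = 0.2814
  p(2,1)=7/53: -0.1321 × log₂(0.1321) = 0.3857
  p(2,2)=2/53: -0.0377 × log₂(0.0377) = 0.1784
  p(2,3)=7/53: -0.1321 × log₂(0.1321) = 0.3857
  p(3,0)=2/53: -0.0377 × log₂(0.0377) = 0.1784
  p(3,1)=2/53: -0.0377 × log₂(0.0377) = 0.1784
  p(3,2)=3/53: -0.0566 × log₂(0.0566) = 0.2345
  p(3,3)=1/53: -0.0189 × log₂(0.0189) = 0.1081
H(X,Y) = 3.7284 bits


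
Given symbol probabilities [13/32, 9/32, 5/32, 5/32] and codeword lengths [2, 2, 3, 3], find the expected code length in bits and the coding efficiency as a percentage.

Average length L = Σ p_i × l_i = 2.3125 bits
Entropy H = 1.8796 bits
Efficiency η = H/L × 100% = 81.28%


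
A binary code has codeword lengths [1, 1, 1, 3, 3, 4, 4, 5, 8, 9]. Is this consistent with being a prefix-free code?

Kraft inequality: Σ 2^(-l_i) ≤ 1 for prefix-free code
Calculating: 2^(-1) + 2^(-1) + 2^(-1) + 2^(-3) + 2^(-3) + 2^(-4) + 2^(-4) + 2^(-5) + 2^(-8) + 2^(-9)
= 0.5 + 0.5 + 0.5 + 0.125 + 0.125 + 0.0625 + 0.0625 + 0.03125 + 0.00390625 + 0.001953125
= 1.9121
Since 1.9121 > 1, prefix-free code does not exist


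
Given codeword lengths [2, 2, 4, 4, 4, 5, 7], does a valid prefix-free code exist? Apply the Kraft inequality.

Kraft inequality: Σ 2^(-l_i) ≤ 1 for prefix-free code
Calculating: 2^(-2) + 2^(-2) + 2^(-4) + 2^(-4) + 2^(-4) + 2^(-5) + 2^(-7)
= 0.25 + 0.25 + 0.0625 + 0.0625 + 0.0625 + 0.03125 + 0.0078125
= 0.7266
Since 0.7266 ≤ 1, prefix-free code exists


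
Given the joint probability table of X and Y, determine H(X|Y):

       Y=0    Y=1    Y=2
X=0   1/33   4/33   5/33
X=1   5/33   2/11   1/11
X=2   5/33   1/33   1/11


H(X|Y) = Σ_y p(y) H(X|Y=y)
  p(Y=0) = 1/3, H(X|Y=0) = 1.3486
  p(Y=1) = 1/3, H(X|Y=1) = 1.3222
  p(Y=2) = 1/3, H(X|Y=2) = 1.5395
H(X|Y) = 0.3333×1.3486 + 0.3333×1.3222 + 0.3333×1.5395 = 1.4034 bits


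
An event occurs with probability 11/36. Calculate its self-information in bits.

Information content I(x) = -log₂(p(x))
I = -log₂(11/36) = -log₂(0.3056)
I = 1.7105 bits


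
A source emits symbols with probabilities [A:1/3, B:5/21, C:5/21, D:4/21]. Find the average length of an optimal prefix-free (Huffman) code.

Huffman tree construction:
Combine smallest probabilities repeatedly
Resulting codes:
  A: 11 (length 2)
  B: 01 (length 2)
  C: 10 (length 2)
  D: 00 (length 2)
Average length = Σ p(s) × length(s) = 2.0000 bits


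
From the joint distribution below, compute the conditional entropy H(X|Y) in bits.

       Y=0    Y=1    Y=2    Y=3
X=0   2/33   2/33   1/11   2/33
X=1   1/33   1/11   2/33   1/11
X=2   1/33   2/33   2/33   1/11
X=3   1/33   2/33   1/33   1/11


H(X|Y) = Σ_y p(y) H(X|Y=y)
  p(Y=0) = 5/33, H(X|Y=0) = 1.9219
  p(Y=1) = 3/11, H(X|Y=1) = 1.9749
  p(Y=2) = 8/33, H(X|Y=2) = 1.9056
  p(Y=3) = 1/3, H(X|Y=3) = 1.9808
H(X|Y) = 0.1515×1.9219 + 0.2727×1.9749 + 0.2424×1.9056 + 0.3333×1.9808 = 1.9521 bits


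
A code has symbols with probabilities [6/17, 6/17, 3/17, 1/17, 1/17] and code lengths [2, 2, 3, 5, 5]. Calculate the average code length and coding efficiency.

Average length L = Σ p_i × l_i = 2.5294 bits
Entropy H = 1.9831 bits
Efficiency η = H/L × 100% = 78.40%


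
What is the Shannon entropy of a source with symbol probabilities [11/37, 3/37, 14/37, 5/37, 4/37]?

H(X) = -Σ p(x) log₂ p(x)
  -11/37 × log₂(11/37) = 0.5203
  -3/37 × log₂(3/37) = 0.2939
  -14/37 × log₂(14/37) = 0.5305
  -5/37 × log₂(5/37) = 0.3902
  -4/37 × log₂(4/37) = 0.3470
H(X) = 2.0819 bits


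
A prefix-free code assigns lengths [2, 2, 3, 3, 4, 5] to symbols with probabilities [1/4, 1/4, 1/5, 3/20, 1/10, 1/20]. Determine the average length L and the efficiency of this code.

Average length L = Σ p_i × l_i = 2.7000 bits
Entropy H = 2.4232 bits
Efficiency η = H/L × 100% = 89.75%


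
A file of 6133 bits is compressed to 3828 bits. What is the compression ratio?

Compression ratio = Original / Compressed
= 6133 / 3828 = 1.60:1


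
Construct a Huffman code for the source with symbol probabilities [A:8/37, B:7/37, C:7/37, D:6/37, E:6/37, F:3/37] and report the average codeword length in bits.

Huffman tree construction:
Combine smallest probabilities repeatedly
Resulting codes:
  A: 01 (length 2)
  B: 111 (length 3)
  C: 00 (length 2)
  D: 101 (length 3)
  E: 110 (length 3)
  F: 100 (length 3)
Average length = Σ p(s) × length(s) = 2.5946 bits


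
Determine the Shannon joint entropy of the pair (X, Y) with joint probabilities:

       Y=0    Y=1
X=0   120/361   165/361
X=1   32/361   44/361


H(X,Y) = -Σ p(x,y) log₂ p(x,y)
  p(0,0)=120/361: -0.3324 × log₂(0.3324) = 0.5282
  p(0,1)=165/361: -0.4571 × log₂(0.4571) = 0.5163
  p(1,0)=32/361: -0.0886 × log₂(0.0886) = 0.3099
  p(1,1)=44/361: -0.1219 × log₂(0.1219) = 0.3701
H(X,Y) = 1.7244 bits


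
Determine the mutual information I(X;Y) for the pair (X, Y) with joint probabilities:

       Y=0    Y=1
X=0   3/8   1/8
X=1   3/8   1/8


H(X) = 1.0000, H(Y) = 0.8113, H(X,Y) = 1.8113
I(X;Y) = H(X) + H(Y) - H(X,Y) = 0.0000 bits


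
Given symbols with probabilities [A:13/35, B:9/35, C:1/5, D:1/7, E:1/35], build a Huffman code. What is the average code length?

Huffman tree construction:
Combine smallest probabilities repeatedly
Resulting codes:
  A: 11 (length 2)
  B: 10 (length 2)
  C: 01 (length 2)
  D: 001 (length 3)
  E: 000 (length 3)
Average length = Σ p(s) × length(s) = 2.1714 bits
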